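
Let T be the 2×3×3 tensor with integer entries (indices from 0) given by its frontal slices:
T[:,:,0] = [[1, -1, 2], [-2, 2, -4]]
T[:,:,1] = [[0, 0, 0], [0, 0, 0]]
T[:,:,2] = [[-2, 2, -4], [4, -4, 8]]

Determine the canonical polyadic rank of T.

Lower bound: T ≠ 0 (e.g. T[0,0,0] = 1), so rank(T) ≥ 1.
Upper bound: the mode-1 fibre T[:,0,0] = [1, -2] gives a = [1, -2] (primitive direction); the mode-2 fibre T[0,:,0] = [1, -1, 2] gives b = [1, -1, 2]; then c[k] = T[0,0,k] / (a[0]·b[0]) = [1, 0, -2] / 1 = [1, 0, -2].
Expanding [1, -2] ⊗ [1, -1, 2] ⊗ [1, 0, -2] reproduces all 18 entries of T, so T = [1, -2] ⊗ [1, -1, 2] ⊗ [1, 0, -2] and rank(T) ≤ 1.
These bounds meet, so rank(T) = 1.

1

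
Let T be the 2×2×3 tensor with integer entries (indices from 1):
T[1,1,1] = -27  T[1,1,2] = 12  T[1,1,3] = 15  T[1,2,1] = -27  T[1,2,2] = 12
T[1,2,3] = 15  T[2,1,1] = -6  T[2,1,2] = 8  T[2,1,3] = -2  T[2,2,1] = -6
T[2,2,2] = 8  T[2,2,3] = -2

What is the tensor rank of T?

2

Lower bound: in the mode-3 unfolding of T (rows indexed by k, columns by (i,j)) the 2×2 minor on rows k ∈ {1, 2}, columns (i,j) ∈ {(1,1), (2,1)} is det [[-27, -6], [12, 8]] = -144 ≠ 0, so that unfolding has rank ≥ 2 and hence rank(T) ≥ 2 (CP rank is at least every unfolding rank, though it can be larger).
Upper bound: T[:,j,:] = b[j]·M for every slice, with b = [1, 1] and M = [[-27, 12, 15], [-6, 8, -2]] (rows i, columns k).
Splitting M by its rows (i = 1, 2), M = [1, 0][-27, 12, 15]ᵀ + [0, 1][-6, 8, -2]ᵀ.
Hence T = [1, 0] ⊗ [1, 1] ⊗ [-27, 12, 15] + [0, 1] ⊗ [1, 1] ⊗ [-6, 8, -2], so rank(T) ≤ 2.
These bounds meet, so rank(T) = 2.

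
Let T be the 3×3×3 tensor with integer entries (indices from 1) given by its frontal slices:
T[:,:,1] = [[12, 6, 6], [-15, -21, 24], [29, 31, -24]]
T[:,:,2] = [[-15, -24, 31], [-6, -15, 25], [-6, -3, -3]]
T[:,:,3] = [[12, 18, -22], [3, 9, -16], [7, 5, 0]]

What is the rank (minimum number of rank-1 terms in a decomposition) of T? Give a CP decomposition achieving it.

rank(T) = 2

Lower bound: in the mode-1 unfolding of T (rows indexed by i, columns by (j,k)) the 2×2 minor on rows i ∈ {1, 2}, columns (j,k) ∈ {(1,1), (1,2)} is det [[12, -15], [-15, -6]] = -297 ≠ 0, so that unfolding has rank ≥ 2 and hence rank(T) ≥ 2 (CP rank is at least every unfolding rank, though it can be larger).
Upper bound: with S_k = T[:,:,k], the two rank-1 terms a₁b₁ᵀ, a₂b₂ᵀ are the rank-1 members of the pencil x·S₁ + y·S₂.
The 2×2 minor of x·S₁ + y·S₂ on rows {1,2}, columns {1,2} is −162·x² − 189·xy + 81·y² = (-27)·(2·x + 3·y)(3·x − y), vanishing at (x:y) = (3:-2) and (1:3).
M₁ = 3·S₁ − 2·S₂ = [[66, 66, -44], [-33, -33, 22], [99, 99, -66]] = 11·[2, -1, 3][3, 3, -2]ᵀ and M₂ = S₁ + 3·S₂ = [[-33, -66, 99], [-33, -66, 99], [11, 22, -33]] = (-11)·[3, 3, -1][1, 2, -3]ᵀ, so take a₁ = [2, -1, 3], b₁ = [3, 3, -2], a₂ = [3, 3, -1], b₂ = [1, 2, -3].
Each slice is an integer combination of E₁ = a₁b₁ᵀ and E₂ = a₂b₂ᵀ: S₁ = 3·E₁ − 2·E₂, S₂ = −E₁ − 3·E₂, S₃ = E₁ + 2·E₂; reading off coefficients, c₁ = [3, -1, 1] and c₂ = [-2, -3, 2].
Hence T = [2, -1, 3] ⊗ [3, 3, -2] ⊗ [3, -1, 1] + [3, 3, -1] ⊗ [1, 2, -3] ⊗ [-2, -3, 2], so rank(T) ≤ 2.
These bounds meet, so rank(T) = 2.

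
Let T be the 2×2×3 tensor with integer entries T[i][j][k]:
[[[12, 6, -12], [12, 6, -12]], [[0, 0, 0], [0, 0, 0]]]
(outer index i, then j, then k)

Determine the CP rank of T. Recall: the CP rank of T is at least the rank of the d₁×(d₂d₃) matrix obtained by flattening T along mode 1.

Lower bound: T ≠ 0 (e.g. T[0,0,0] = 12), so rank(T) ≥ 1.
Upper bound: the mode-1 fibre T[:,0,0] = [12, 0] gives a = [1, 0] (primitive direction); the mode-2 fibre T[0,:,0] = [12, 12] gives b = [1, 1]; then c[k] = T[0,0,k] / (a[0]·b[0]) = [12, 6, -12] / 1 = [12, 6, -12].
Expanding [1, 0] ⊗ [1, 1] ⊗ [12, 6, -12] reproduces all 12 entries of T, so T = [1, 0] ⊗ [1, 1] ⊗ [12, 6, -12] and rank(T) ≤ 1.
These bounds meet, so rank(T) = 1.

1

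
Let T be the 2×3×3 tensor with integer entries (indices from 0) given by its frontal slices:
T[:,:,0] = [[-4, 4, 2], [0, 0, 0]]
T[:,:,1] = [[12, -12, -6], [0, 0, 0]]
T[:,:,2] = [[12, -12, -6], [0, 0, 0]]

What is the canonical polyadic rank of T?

Lower bound: T ≠ 0 (e.g. T[0,0,0] = -4), so rank(T) ≥ 1.
Upper bound: if T = a ∘ b ∘ c then every fibre of T is a multiple of the corresponding factor, so read the factors off the fibres through the nonzero entry T[0,0,0] = -4.
The mode-1 fibre T[:,0,0] = [-4, 0] gives a = [1, 0] (primitive direction); the mode-2 fibre T[0,:,0] = [-4, 4, 2] gives b = [2, -2, -1]; then c[k] = T[0,0,k] / (a[0]·b[0]) = [-4, 12, 12] / 2 = [-2, 6, 6].
Expanding [1, 0] ∘ [2, -2, -1] ∘ [-2, 6, 6] reproduces all 18 entries of T, so T = [1, 0] ∘ [2, -2, -1] ∘ [-2, 6, 6] and rank(T) ≤ 1.
These bounds meet, so rank(T) = 1.

1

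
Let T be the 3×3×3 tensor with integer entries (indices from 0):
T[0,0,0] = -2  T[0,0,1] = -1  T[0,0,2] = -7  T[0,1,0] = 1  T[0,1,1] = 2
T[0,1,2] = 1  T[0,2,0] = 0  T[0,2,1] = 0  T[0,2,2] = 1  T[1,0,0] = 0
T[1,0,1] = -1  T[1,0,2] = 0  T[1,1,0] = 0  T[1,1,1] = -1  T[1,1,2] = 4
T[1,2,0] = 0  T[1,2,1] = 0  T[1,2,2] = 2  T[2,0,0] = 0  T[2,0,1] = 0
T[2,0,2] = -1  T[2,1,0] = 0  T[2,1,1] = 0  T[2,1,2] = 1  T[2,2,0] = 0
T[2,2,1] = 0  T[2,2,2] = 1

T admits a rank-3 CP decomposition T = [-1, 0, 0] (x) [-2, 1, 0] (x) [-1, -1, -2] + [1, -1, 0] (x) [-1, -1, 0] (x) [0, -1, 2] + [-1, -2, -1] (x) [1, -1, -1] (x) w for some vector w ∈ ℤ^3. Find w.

Subtract the known terms from T to get the rank-1 residual R = [-1, -2, -1] (x) [1, -1, -1] (x) w, so R[i,j,k] = a[i]·b[j]·w[k]. Pick indices with nonzero a[0]·b[0] = (-1)·(1) = -1. Only the fibre through (0,0,·) is needed: R[0,0,:] = T[0,0,:] − Σₗ aₗ[0]bₗ[0]cₗ = [-2, -1, -7] − (-1)·(-2)·[-1, -1, -2] − (1)·(-1)·[0, -1, 2] = [0, 0, -1]. Then w[k] = R[0,0,k] / -1 for each k, giving w = [0, 0, -1] / -1 = [0, 0, 1].

w = [0, 0, 1]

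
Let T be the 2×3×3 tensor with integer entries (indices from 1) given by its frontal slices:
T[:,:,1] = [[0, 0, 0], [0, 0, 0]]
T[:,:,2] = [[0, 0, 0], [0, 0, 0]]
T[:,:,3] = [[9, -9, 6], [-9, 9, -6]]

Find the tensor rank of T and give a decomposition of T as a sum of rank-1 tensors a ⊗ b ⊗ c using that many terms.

rank(T) = 1

Lower bound: T ≠ 0 (e.g. T[1,1,3] = 9), so rank(T) ≥ 1.
Upper bound: if T = a ⊗ b ⊗ c then every fibre of T is a multiple of the corresponding factor, so read the factors off the fibres through the nonzero entry T[1,1,3] = 9.
The mode-1 fibre T[:,1,3] = [9, -9] gives a = (1, -1) (primitive direction); the mode-2 fibre T[1,:,3] = [9, -9, 6] gives b = (3, -3, 2); then c[k] = T[1,1,k] / (a[1]·b[1]) = [0, 0, 9] / 3 = (0, 0, 3).
Expanding (1, -1) ⊗ (3, -3, 2) ⊗ (0, 0, 3) reproduces all 18 entries of T, so T = (1, -1) ⊗ (3, -3, 2) ⊗ (0, 0, 3) and rank(T) ≤ 1.
These bounds meet, so rank(T) = 1.
Check entry T[2,3,3] = -6: (-1)·(2)·(3) = -6.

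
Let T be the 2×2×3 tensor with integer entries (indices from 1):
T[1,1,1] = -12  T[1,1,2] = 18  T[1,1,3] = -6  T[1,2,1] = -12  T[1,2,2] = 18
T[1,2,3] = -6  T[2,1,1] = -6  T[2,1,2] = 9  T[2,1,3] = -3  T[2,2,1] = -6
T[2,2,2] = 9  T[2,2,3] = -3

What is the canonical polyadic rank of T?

Lower bound: T ≠ 0 (e.g. T[1,1,1] = -12), so rank(T) ≥ 1.
Upper bound: the mode-1 fibre T[:,1,1] = [-12, -6] gives a = [2, 1] (primitive direction); the mode-2 fibre T[1,:,1] = [-12, -12] gives b = [1, 1]; then c[k] = T[1,1,k] / (a[1]·b[1]) = [-12, 18, -6] / 2 = [-6, 9, -3].
Expanding [2, 1] ⊗ [1, 1] ⊗ [-6, 9, -3] reproduces all 12 entries of T, so T = [2, 1] ⊗ [1, 1] ⊗ [-6, 9, -3] and rank(T) ≤ 1.
These bounds meet, so rank(T) = 1.

1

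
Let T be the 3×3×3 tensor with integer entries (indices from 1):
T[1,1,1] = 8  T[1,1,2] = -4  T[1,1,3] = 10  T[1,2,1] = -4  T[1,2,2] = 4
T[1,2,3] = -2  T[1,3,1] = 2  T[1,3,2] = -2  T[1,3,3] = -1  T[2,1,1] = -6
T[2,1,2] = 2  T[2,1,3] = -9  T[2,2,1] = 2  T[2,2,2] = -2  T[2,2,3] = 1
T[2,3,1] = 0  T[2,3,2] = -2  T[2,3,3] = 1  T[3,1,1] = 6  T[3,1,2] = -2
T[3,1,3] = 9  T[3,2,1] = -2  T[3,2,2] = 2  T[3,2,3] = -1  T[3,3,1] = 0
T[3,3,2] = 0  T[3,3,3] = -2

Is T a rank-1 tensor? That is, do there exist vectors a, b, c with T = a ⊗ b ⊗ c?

No

The mode-2 unfolding of T (rows indexed by j, columns by (i,k) = (1,1), (1,2), (1,3), (2,1), (2,2), (2,3), (3,1), (3,2), (3,3)) is [[8, -4, 10, -6, 2, -9, 6, -2, 9], [-4, 4, -2, 2, -2, 1, -2, 2, -1], [2, -2, -1, 0, -2, 1, 0, 0, -2]].
There the 3×3 minor on rows j ∈ {1, 2, 3}, columns (i,k) ∈ {(1,1), (1,2), (1,3)} is det [[8, -4, 10], [-4, 4, -2], [2, -2, -1]] = -32 ≠ 0, so this unfolding has rank ≥ 3; CP rank is at least every unfolding rank, so rank(T) ≥ 3.
In particular rank(T) ≥ 3 > 1, so T is not rank-1.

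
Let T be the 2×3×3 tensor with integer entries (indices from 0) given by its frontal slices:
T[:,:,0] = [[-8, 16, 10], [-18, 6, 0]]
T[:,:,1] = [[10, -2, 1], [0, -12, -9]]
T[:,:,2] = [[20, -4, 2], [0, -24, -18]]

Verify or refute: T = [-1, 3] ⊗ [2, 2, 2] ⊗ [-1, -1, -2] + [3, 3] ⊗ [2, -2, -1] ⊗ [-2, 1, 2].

No

Reconstruct entry (0,0,0) from the claimed factors: Σₗ aₗ[0]bₗ[0]cₗ[0] = (-1)·(2)·(-1) + (3)·(2)·(-2) = -10, but T[0,0,0] = -8. The claim is false.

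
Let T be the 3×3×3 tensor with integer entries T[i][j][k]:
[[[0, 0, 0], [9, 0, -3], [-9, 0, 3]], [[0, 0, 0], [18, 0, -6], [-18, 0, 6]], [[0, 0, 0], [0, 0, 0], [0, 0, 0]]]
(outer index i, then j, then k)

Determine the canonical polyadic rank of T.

1

Lower bound: T ≠ 0 (e.g. T[0,1,0] = 9), so rank(T) ≥ 1.
Upper bound: if T = a ⊗ b ⊗ c then every fibre of T is a multiple of the corresponding factor, so read the factors off the fibres through the nonzero entry T[0,1,0] = 9.
The mode-1 fibre T[:,1,0] = [9, 18, 0] gives a = [1, 2, 0] (primitive direction); the mode-2 fibre T[0,:,0] = [0, 9, -9] gives b = [0, 1, -1]; then c[k] = T[0,1,k] / (a[0]·b[1]) = [9, 0, -3] / 1 = [9, 0, -3].
Expanding [1, 2, 0] ⊗ [0, 1, -1] ⊗ [9, 0, -3] reproduces all 27 entries of T, so T = [1, 2, 0] ⊗ [0, 1, -1] ⊗ [9, 0, -3] and rank(T) ≤ 1.
These bounds meet, so rank(T) = 1.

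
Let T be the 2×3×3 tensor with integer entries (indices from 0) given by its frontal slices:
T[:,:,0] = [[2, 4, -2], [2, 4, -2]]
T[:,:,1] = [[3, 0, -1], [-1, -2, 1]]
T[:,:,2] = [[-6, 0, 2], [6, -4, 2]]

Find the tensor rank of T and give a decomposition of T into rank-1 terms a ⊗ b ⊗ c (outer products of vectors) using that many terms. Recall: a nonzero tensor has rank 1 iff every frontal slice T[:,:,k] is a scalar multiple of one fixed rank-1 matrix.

rank(T) = 3

Lower bound: the mode-3 unfolding of T (rows indexed by k, columns by (i,j) = (0,0), (0,1), (0,2), (1,0), (1,1), (1,2)) is [[2, 4, -2, 2, 4, -2], [3, 0, -1, -1, -2, 1], [-6, 0, 2, 6, -4, 2]].
There the 3×3 minor on rows k ∈ {0, 1, 2}, columns (i,j) ∈ {(0,0), (0,1), (1,0)} is det [[2, 4, 2], [3, 0, -1], [-6, 0, 6]] = -48 ≠ 0, so this unfolding has rank ≥ 3; CP rank is at least every unfolding rank, so rank(T) ≥ 3. (This is only a lower bound: in general the CP rank may exceed every unfolding rank, so we still need to exhibit 3 rank-1 terms summing to T.)
Upper bound: T is a sum of 3 rank-1 terms, T = [0, 1] ⊗ [1, -2, 1] ⊗ [0, 0, 4] + [1, 0] ⊗ [2, 1, -1] ⊗ [0, 2, -4] + [1, 1] ⊗ [1, 2, -1] ⊗ [2, -1, 2] (one valid choice — decompositions are not unique — normalised so each a, b is primitive with positive first nonzero entry; check it by expanding all entries), so rank(T) ≤ 3.
These bounds meet, so rank(T) = 3.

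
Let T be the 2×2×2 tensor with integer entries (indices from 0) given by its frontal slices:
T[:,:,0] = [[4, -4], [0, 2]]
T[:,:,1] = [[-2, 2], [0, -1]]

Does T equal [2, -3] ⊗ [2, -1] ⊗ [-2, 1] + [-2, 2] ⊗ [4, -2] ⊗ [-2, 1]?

No

Reconstruct entry (0,0,0) from the claimed factors: Σₗ aₗ[0]bₗ[0]cₗ[0] = (2)·(2)·(-2) + (-2)·(4)·(-2) = 8, but T[0,0,0] = 4. The claim is false.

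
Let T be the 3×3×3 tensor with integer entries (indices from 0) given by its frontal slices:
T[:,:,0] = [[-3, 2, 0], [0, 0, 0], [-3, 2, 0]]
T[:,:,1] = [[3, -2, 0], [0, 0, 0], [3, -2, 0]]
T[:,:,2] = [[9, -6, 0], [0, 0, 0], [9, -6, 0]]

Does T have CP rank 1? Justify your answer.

If T = a ⊗ b ⊗ c then every fibre of T is a multiple of the corresponding factor, so read the factors off the fibres through the nonzero entry T[0,0,0] = -3.
The mode-1 fibre T[:,0,0] = [-3, 0, -3] gives a = (1, 0, 1) (primitive direction); the mode-2 fibre T[0,:,0] = [-3, 2, 0] gives b = (3, -2, 0); then c[k] = T[0,0,k] / (a[0]·b[0]) = [-3, 3, 9] / 3 = (-1, 1, 3).
Expanding (1, 0, 1) ⊗ (3, -2, 0) ⊗ (-1, 1, 3) reproduces all 27 entries of T, so T = (1, 0, 1) ⊗ (3, -2, 0) ⊗ (-1, 1, 3) and rank(T) ≤ 1.
Equivalently every frontal slice T[:,:,k] is c[k] times the rank-1 matrix (1, 0, 1) ⊗ (3, -2, 0). So T has rank 1 (it is nonzero).

Yes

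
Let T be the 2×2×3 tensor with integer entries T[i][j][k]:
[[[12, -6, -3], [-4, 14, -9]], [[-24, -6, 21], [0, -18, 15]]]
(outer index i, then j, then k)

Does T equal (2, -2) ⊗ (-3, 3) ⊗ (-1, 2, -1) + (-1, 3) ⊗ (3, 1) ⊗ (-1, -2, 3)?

Reconstruct entry (0,0,0) from the claimed factors: Σₗ aₗ[0]bₗ[0]cₗ[0] = (2)·(-3)·(-1) + (-1)·(3)·(-1) = 9, but T[0,0,0] = 12. The claim is false.

No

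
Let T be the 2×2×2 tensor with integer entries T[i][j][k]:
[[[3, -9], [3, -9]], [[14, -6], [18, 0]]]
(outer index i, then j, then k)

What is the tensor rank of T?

Lower bound: the mode-2 unfolding of T (rows indexed by j, columns by (i,k) = (0,0), (0,1), (1,0), (1,1)) is [[3, -9, 14, -6], [3, -9, 18, 0]].
There the 2×2 minor on rows j ∈ {0, 1}, columns (i,k) ∈ {(0,0), (1,0)} is det [[3, 14], [3, 18]] = 12 ≠ 0, so this unfolding has rank ≥ 2; CP rank is at least every unfolding rank, so rank(T) ≥ 2. (This is only a lower bound: in general the CP rank may exceed every unfolding rank, so we still need to exhibit 2 rank-1 terms summing to T.)
Upper bound — finding two terms. Write S_k = T[:,:,k] for the frontal slices: S₀ = [[3, 3], [14, 18]], S₁ = [[-9, -9], [-6, 0]].
If T = a₁ ⊗ b₁ ⊗ c₁ + a₂ ⊗ b₂ ⊗ c₂ then each S_k = c₁[k]·a₁b₁ᵀ + c₂[k]·a₂b₂ᵀ. S₀ and S₁ are linearly independent, so a₁b₁ᵀ and a₂b₂ᵀ must span the same plane of matrices: they are the rank-1 matrices of the form x·S₀ + y·S₁.
det(x·S₀ + y·S₁) is 12·x² − 18·xy − 54·y² = 6·(x − 3·y)(2·x + 3·y), vanishing at (x:y) = (3:1) and (3:-2).
M₁ = 3·S₀ + S₁ = [[0, 0], [36, 54]] = 18·[0, 1][2, 3]ᵀ and M₂ = 3·S₀ − 2·S₁ = [[27, 27], [54, 54]] = 27·[1, 2][1, 1]ᵀ, so take a₁ = [0, 1], b₁ = [2, 3], a₂ = [1, 2], b₂ = [1, 1].
Each slice is an integer combination of E₁ = a₁b₁ᵀ and E₂ = a₂b₂ᵀ: S₀ = 4·E₁ + 3·E₂, S₁ = 6·E₁ − 9·E₂; reading off coefficients, c₁ = [4, 6] and c₂ = [3, -9].
Hence T = [0, 1] ⊗ [2, 3] ⊗ [4, 6] + [1, 2] ⊗ [1, 1] ⊗ [3, -9], so rank(T) ≤ 2.
These bounds meet, so rank(T) = 2.
Check entry T[1,0,0] = 14: (1)·(2)·(4) + (2)·(1)·(3) = 14.

2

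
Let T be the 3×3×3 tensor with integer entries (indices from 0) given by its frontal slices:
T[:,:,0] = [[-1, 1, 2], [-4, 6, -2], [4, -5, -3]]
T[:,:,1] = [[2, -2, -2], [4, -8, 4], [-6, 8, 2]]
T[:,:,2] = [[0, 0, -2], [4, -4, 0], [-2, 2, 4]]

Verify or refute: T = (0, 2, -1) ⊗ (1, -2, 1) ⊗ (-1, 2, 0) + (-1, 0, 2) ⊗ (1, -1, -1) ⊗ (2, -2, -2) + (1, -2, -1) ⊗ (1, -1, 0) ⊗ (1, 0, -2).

Reconstruct entrywise from the claimed factors. For example, T[0,0,1] = 2 and Σₗ aₗ[0]bₗ[0]cₗ[1] = (0)·(1)·(2) + (-1)·(1)·(-2) + (1)·(1)·(0) = 2; checking all 27 entries, every one matches. The claim holds.

Yes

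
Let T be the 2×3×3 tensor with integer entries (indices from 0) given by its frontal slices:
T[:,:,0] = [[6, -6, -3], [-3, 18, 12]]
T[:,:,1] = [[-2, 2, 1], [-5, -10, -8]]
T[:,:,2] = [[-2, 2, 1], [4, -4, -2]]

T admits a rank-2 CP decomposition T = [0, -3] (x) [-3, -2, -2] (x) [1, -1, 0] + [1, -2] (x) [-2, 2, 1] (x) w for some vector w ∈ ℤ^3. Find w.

Subtract the known terms from T to get the rank-1 residual R = [1, -2] (x) [-2, 2, 1] (x) w, so R[i,j,k] = a[i]·b[j]·w[k]. Pick indices with nonzero a[0]·b[0] = (1)·(-2) = -2. Only the fibre through (0,0,·) is needed: R[0,0,:] = T[0,0,:] − Σₗ aₗ[0]bₗ[0]cₗ = [6, -2, -2] − (0)·(-3)·[1, -1, 0] = [6, -2, -2]. Then w[k] = R[0,0,k] / -2 for each k, giving w = [6, -2, -2] / -2 = [-3, 1, 1].

w = [-3, 1, 1]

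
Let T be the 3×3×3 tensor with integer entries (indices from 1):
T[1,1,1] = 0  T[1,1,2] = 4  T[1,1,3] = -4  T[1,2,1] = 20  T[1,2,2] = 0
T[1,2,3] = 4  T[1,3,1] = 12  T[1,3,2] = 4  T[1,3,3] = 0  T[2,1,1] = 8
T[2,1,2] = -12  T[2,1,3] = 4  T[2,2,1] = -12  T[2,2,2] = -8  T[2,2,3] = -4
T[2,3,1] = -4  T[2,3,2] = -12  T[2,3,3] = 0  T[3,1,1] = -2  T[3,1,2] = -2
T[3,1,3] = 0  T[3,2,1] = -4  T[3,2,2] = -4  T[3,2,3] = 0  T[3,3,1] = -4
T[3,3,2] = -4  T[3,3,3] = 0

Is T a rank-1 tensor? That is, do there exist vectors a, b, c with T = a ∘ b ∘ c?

The mode-1 unfolding of T (rows indexed by i, columns by (j,k) = (1,1), (1,2), (1,3), (2,1), (2,2), (2,3), (3,1), (3,2), (3,3)) is [[0, 4, -4, 20, 0, 4, 12, 4, 0], [8, -12, 4, -12, -8, -4, -4, -12, 0], [-2, -2, 0, -4, -4, 0, -4, -4, 0]].
There the 3×3 minor on rows i ∈ {1, 2, 3}, columns (j,k) ∈ {(1,1), (1,2), (1,3)} is det [[0, 4, -4], [8, -12, 4], [-2, -2, 0]] = 128 ≠ 0, so this unfolding has rank ≥ 3; CP rank is at least every unfolding rank, so rank(T) ≥ 3.
In particular rank(T) ≥ 3 > 1, so T is not rank-1.

No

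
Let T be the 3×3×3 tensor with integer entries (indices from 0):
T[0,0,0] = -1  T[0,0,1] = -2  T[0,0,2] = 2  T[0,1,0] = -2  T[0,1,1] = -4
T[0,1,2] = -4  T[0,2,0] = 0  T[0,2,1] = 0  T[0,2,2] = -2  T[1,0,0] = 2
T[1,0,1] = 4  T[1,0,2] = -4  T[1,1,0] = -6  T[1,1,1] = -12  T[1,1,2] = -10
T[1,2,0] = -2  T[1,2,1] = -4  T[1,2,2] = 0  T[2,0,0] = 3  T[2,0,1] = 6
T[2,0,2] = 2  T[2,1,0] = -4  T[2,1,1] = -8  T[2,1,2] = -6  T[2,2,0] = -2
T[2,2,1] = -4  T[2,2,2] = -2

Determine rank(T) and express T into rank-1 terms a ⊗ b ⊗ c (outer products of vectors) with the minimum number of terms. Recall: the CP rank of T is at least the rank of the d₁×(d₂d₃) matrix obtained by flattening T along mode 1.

Lower bound: in the mode-1 unfolding of T (rows indexed by i, columns by (j,k)) the 3×3 minor on rows i ∈ {0, 1, 2}, columns (j,k) ∈ {(0,0), (0,2), (1,0)} is det [[-1, 2, -2], [2, -4, -6], [3, 2, -4]] = -80 ≠ 0, so that unfolding has rank ≥ 3 and hence rank(T) ≥ 3 (CP rank is at least every unfolding rank, though it can be larger).
Upper bound: T is a sum of 3 rank-1 terms, T = [0, 1, 1] ⊗ [2, -1, -1] ⊗ [2, 4, 2] + [1, -1, 0] ⊗ [2, 0, -1] ⊗ [0, 0, 2] + [1, 2, 1] ⊗ [1, 2, 0] ⊗ [-1, -2, -2] (one valid choice — decompositions are not unique — normalised so each a, b is primitive with positive first nonzero entry; check it by expanding all entries), so rank(T) ≤ 3.
These bounds meet, so rank(T) = 3.

rank(T) = 3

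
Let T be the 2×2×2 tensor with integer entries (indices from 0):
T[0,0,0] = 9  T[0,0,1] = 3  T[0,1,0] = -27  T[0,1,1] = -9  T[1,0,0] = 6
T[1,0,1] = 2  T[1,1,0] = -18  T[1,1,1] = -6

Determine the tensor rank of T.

Lower bound: T ≠ 0 (e.g. T[0,0,0] = 9), so rank(T) ≥ 1.
Upper bound: if T = a ⊗ b ⊗ c then every fibre of T is a multiple of the corresponding factor, so read the factors off the fibres through the nonzero entry T[0,0,0] = 9.
The mode-1 fibre T[:,0,0] = [9, 6] gives a = [3, 2] (primitive direction); the mode-2 fibre T[0,:,0] = [9, -27] gives b = [1, -3]; then c[k] = T[0,0,k] / (a[0]·b[0]) = [9, 3] / 3 = [3, 1].
Expanding [3, 2] ⊗ [1, -3] ⊗ [3, 1] reproduces all 8 entries of T, so T = [3, 2] ⊗ [1, -3] ⊗ [3, 1] and rank(T) ≤ 1.
These bounds meet, so rank(T) = 1.

1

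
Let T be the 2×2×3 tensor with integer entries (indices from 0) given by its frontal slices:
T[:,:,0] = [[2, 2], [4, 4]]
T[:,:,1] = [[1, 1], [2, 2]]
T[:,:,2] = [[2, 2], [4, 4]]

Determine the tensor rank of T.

1

Lower bound: T ≠ 0 (e.g. T[0,0,0] = 2), so rank(T) ≥ 1.
Upper bound: the mode-1 fibre T[:,0,0] = [2, 4] gives a = [1, 2] (primitive direction); the mode-2 fibre T[0,:,0] = [2, 2] gives b = [1, 1]; then c[k] = T[0,0,k] / (a[0]·b[0]) = [2, 1, 2] / 1 = [2, 1, 2].
Expanding [1, 2] ⊗ [1, 1] ⊗ [2, 1, 2] reproduces all 12 entries of T, so T = [1, 2] ⊗ [1, 1] ⊗ [2, 1, 2] and rank(T) ≤ 1.
These bounds meet, so rank(T) = 1.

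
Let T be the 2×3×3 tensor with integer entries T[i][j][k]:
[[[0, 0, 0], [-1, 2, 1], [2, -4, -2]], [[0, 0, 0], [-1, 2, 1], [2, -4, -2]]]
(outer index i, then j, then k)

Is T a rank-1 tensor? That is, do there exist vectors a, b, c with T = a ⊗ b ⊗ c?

Yes

If T = a ⊗ b ⊗ c then every fibre of T is a multiple of the corresponding factor, so read the factors off the fibres through the nonzero entry T[0,1,0] = -1.
The mode-1 fibre T[:,1,0] = [-1, -1] gives a = (1, 1) (primitive direction); the mode-2 fibre T[0,:,0] = [0, -1, 2] gives b = (0, 1, -2); then c[k] = T[0,1,k] / (a[0]·b[1]) = [-1, 2, 1] / 1 = (-1, 2, 1).
Expanding (1, 1) ⊗ (0, 1, -2) ⊗ (-1, 2, 1) reproduces all 18 entries of T, so T = (1, 1) ⊗ (0, 1, -2) ⊗ (-1, 2, 1) and rank(T) ≤ 1.
Equivalently every frontal slice T[:,:,k] is c[k] times the rank-1 matrix (1, 1) ⊗ (0, 1, -2). So T has rank 1 (it is nonzero).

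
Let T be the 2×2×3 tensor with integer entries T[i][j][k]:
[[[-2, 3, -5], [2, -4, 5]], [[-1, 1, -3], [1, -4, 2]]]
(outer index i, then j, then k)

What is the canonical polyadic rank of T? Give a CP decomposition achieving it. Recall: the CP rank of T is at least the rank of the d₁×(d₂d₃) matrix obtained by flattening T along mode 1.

rank(T) = 3

Lower bound: the mode-3 unfolding of T (rows indexed by k, columns by (i,j) = (0,0), (0,1), (1,0), (1,1)) is [[-2, 2, -1, 1], [3, -4, 1, -4], [-5, 5, -3, 2]].
There the 3×3 minor on rows k ∈ {0, 1, 2}, columns (i,j) ∈ {(0,0), (0,1), (1,0)} is det [[-2, 2, -1], [3, -4, 1], [-5, 5, -3]] = -1 ≠ 0, so this unfolding has rank ≥ 3; CP rank is at least every unfolding rank, so rank(T) ≥ 3. (Unfolding ranks only ever bound the CP rank from below — rank(T) can be strictly larger than all of them — so the matching upper bound has to come from an explicit 3-term decomposition.)
Upper bound: T is a sum of 3 rank-1 terms, T = [1, 1] (x) [1, -2] (x) [0, -1, -1] + [1, 2] (x) [0, 1] (x) [0, -2, -1] + [2, 1] (x) [1, -1] (x) [-1, 2, -2] (one valid choice — decompositions are not unique — normalised so each a, b is primitive with positive first nonzero entry; check it by expanding all entries), so rank(T) ≤ 3.
These bounds meet, so rank(T) = 3.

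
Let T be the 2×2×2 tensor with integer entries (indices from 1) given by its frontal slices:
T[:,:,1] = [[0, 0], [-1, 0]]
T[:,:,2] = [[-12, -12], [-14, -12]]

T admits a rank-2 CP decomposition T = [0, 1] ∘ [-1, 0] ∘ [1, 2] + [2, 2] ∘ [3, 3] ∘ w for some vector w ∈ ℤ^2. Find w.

w = [0, -2]

Subtract the known terms from T to get the rank-1 residual R = [2, 2] ∘ [3, 3] ∘ w, so R[i,j,k] = a[i]·b[j]·w[k]. Pick indices with nonzero a[1]·b[1] = (2)·(3) = 6. Only the fibre through (1,1,·) is needed: R[1,1,:] = T[1,1,:] − Σₗ aₗ[1]bₗ[1]cₗ = [0, -12] − (0)·(-1)·[1, 2] = [0, -12]. Then w[k] = R[1,1,k] / 6 for each k, giving w = [0, -12] / 6 = [0, -2].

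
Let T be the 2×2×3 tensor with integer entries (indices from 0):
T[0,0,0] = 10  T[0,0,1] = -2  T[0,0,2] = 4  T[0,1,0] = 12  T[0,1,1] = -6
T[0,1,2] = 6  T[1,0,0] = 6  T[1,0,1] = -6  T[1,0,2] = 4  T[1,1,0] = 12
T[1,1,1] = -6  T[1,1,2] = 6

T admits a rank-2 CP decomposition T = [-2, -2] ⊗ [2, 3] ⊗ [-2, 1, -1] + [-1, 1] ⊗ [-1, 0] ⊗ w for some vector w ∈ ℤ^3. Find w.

Subtract the known terms from T to get the rank-1 residual R = [-1, 1] ⊗ [-1, 0] ⊗ w, so R[i,j,k] = a[i]·b[j]·w[k]. Pick indices with nonzero a[0]·b[0] = (-1)·(-1) = 1. Only the fibre through (0,0,·) is needed: R[0,0,:] = T[0,0,:] − Σₗ aₗ[0]bₗ[0]cₗ = [10, -2, 4] − (-2)·(2)·[-2, 1, -1] = [2, 2, 0]. Then w[k] = R[0,0,k] / 1 for each k, giving w = [2, 2, 0] / 1 = [2, 2, 0].

w = [2, 2, 0]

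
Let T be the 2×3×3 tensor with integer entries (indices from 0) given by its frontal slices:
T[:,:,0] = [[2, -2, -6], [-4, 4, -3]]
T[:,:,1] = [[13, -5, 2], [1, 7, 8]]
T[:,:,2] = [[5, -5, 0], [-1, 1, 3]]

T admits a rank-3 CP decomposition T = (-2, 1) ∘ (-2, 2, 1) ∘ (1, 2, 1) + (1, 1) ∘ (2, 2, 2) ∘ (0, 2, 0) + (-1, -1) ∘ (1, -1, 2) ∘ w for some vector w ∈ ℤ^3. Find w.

Subtract the known terms from T to get the rank-1 residual R = (-1, -1) ∘ (1, -1, 2) ∘ w, so R[i,j,k] = a[i]·b[j]·w[k]. Pick indices with nonzero a[0]·b[0] = (-1)·(1) = -1. Only the fibre through (0,0,·) is needed: R[0,0,:] = T[0,0,:] − Σₗ aₗ[0]bₗ[0]cₗ = [2, 13, 5] − (-2)·(-2)·(1, 2, 1) − (1)·(2)·(0, 2, 0) = [-2, 1, 1]. Then w[k] = R[0,0,k] / -1 for each k, giving w = [-2, 1, 1] / -1 = (2, -1, -1).

w = (2, -1, -1)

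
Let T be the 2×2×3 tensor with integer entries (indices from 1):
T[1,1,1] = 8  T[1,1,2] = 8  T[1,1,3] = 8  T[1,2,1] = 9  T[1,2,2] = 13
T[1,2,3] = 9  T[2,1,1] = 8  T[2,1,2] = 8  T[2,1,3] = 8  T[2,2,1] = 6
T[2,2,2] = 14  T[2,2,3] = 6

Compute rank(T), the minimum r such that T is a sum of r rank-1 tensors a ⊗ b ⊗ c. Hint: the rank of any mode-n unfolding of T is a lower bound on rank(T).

Lower bound: the mode-1 unfolding of T (rows indexed by i, columns by (j,k) = (1,1), (1,2), (1,3), (2,1), (2,2), (2,3)) is [[8, 8, 8, 9, 13, 9], [8, 8, 8, 6, 14, 6]].
There the 2×2 minor on rows i ∈ {1, 2}, columns (j,k) ∈ {(1,1), (2,1)} is det [[8, 9], [8, 6]] = -24 ≠ 0, so this unfolding has rank ≥ 2; CP rank is at least every unfolding rank, so rank(T) ≥ 2. (This is only a lower bound: in general the CP rank may exceed every unfolding rank, so we still need to exhibit 2 rank-1 terms summing to T.)
Upper bound — finding two terms. Write S_k = T[:,:,k] for the frontal slices: S₁ = [[8, 9], [8, 6]], S₂ = [[8, 13], [8, 14]], S₃ = [[8, 9], [8, 6]].
If T = a₁ ⊗ b₁ ⊗ c₁ + a₂ ⊗ b₂ ⊗ c₂ then each S_k = c₁[k]·a₁b₁ᵀ + c₂[k]·a₂b₂ᵀ. S₁ and S₂ are linearly independent, so a₁b₁ᵀ and a₂b₂ᵀ must span the same plane of matrices: they are the rank-1 matrices of the form x·S₁ + y·S₂.
det(x·S₁ + y·S₂) is −24·x² − 16·xy + 8·y² = (-8)·(3·x − y)(x + y), vanishing at (x:y) = (1:3) and (1:-1).
M₁ = S₁ + 3·S₂ = [[32, 48], [32, 48]] = 16·[1, 1][2, 3]ᵀ and M₂ = S₁ − S₂ = [[0, -4], [0, -8]] = (-4)·[1, 2][0, 1]ᵀ, so take a₁ = [1, 1], b₁ = [2, 3], a₂ = [1, 2], b₂ = [0, 1].
Each slice is an integer combination of E₁ = a₁b₁ᵀ and E₂ = a₂b₂ᵀ: S₁ = 4·E₁ − 3·E₂, S₂ = 4·E₁ + E₂, S₃ = 4·E₁ − 3·E₂; reading off coefficients, c₁ = [4, 4, 4] and c₂ = [-3, 1, -3].
Hence T = [1, 1] ⊗ [2, 3] ⊗ [4, 4, 4] + [1, 2] ⊗ [0, 1] ⊗ [-3, 1, -3], so rank(T) ≤ 2.
These bounds meet, so rank(T) = 2.

2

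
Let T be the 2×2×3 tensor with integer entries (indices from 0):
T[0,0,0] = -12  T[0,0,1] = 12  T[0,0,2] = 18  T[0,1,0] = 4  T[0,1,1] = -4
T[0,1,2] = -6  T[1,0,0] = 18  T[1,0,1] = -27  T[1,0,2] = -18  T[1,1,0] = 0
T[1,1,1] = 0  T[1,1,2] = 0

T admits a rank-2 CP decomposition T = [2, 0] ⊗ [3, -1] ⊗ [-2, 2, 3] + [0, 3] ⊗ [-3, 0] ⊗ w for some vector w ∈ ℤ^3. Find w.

w = [-2, 3, 2]

Subtract the known terms from T to get the rank-1 residual R = [0, 3] ⊗ [-3, 0] ⊗ w, so R[i,j,k] = a[i]·b[j]·w[k]. Pick indices with nonzero a[1]·b[0] = (3)·(-3) = -9. Only the fibre through (1,0,·) is needed: R[1,0,:] = T[1,0,:] − Σₗ aₗ[1]bₗ[0]cₗ = [18, -27, -18] − (0)·(3)·[-2, 2, 3] = [18, -27, -18]. Then w[k] = R[1,0,k] / -9 for each k, giving w = [18, -27, -18] / -9 = [-2, 3, 2].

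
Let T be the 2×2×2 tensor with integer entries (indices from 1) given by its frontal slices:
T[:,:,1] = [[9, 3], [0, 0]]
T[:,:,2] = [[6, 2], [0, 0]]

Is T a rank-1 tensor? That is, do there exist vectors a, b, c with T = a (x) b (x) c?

If T = a (x) b (x) c then every fibre of T is a multiple of the corresponding factor, so read the factors off the fibres through the nonzero entry T[1,1,1] = 9.
The mode-1 fibre T[:,1,1] = [9, 0] gives a = [1, 0] (primitive direction); the mode-2 fibre T[1,:,1] = [9, 3] gives b = [3, 1]; then c[k] = T[1,1,k] / (a[1]·b[1]) = [9, 6] / 3 = [3, 2].
Expanding [1, 0] (x) [3, 1] (x) [3, 2] reproduces all 8 entries of T, so T = [1, 0] (x) [3, 1] (x) [3, 2] and rank(T) ≤ 1.
Equivalently every frontal slice T[:,:,k] is c[k] times the rank-1 matrix [1, 0] (x) [3, 1]. So T has rank 1 (it is nonzero).

Yes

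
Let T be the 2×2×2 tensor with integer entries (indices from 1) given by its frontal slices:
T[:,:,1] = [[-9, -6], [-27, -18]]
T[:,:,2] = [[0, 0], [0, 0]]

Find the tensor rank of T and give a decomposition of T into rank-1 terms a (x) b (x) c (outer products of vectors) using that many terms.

Lower bound: T ≠ 0 (e.g. T[1,1,1] = -9), so rank(T) ≥ 1.
Upper bound: if T = a (x) b (x) c then every fibre of T is a multiple of the corresponding factor, so read the factors off the fibres through the nonzero entry T[1,1,1] = -9.
The mode-1 fibre T[:,1,1] = [-9, -27] gives a = (1, 3) (primitive direction); the mode-2 fibre T[1,:,1] = [-9, -6] gives b = (3, 2); then c[k] = T[1,1,k] / (a[1]·b[1]) = [-9, 0] / 3 = (-3, 0).
Expanding (1, 3) (x) (3, 2) (x) (-3, 0) reproduces all 8 entries of T, so T = (1, 3) (x) (3, 2) (x) (-3, 0) and rank(T) ≤ 1.
These bounds meet, so rank(T) = 1.

rank(T) = 1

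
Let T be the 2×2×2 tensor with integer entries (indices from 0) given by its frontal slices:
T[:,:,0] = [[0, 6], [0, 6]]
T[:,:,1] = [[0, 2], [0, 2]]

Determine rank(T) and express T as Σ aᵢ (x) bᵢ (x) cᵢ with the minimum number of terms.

Lower bound: T ≠ 0 (e.g. T[0,1,0] = 6), so rank(T) ≥ 1.
Upper bound: if T = a (x) b (x) c then every fibre of T is a multiple of the corresponding factor, so read the factors off the fibres through the nonzero entry T[0,1,0] = 6.
The mode-1 fibre T[:,1,0] = [6, 6] gives a = (1, 1) (primitive direction); the mode-2 fibre T[0,:,0] = [0, 6] gives b = (0, 1); then c[k] = T[0,1,k] / (a[0]·b[1]) = [6, 2] / 1 = (6, 2).
Expanding (1, 1) (x) (0, 1) (x) (6, 2) reproduces all 8 entries of T, so T = (1, 1) (x) (0, 1) (x) (6, 2) and rank(T) ≤ 1.
These bounds meet, so rank(T) = 1.

rank(T) = 1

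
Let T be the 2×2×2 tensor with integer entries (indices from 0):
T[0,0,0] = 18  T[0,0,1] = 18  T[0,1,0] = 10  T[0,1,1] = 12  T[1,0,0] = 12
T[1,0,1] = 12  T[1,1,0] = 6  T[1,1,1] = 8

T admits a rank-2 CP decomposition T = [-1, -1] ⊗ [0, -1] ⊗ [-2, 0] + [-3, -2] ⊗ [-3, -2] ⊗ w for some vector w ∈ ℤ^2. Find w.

Subtract the known terms from T to get the rank-1 residual R = [-3, -2] ⊗ [-3, -2] ⊗ w, so R[i,j,k] = a[i]·b[j]·w[k]. Pick indices with nonzero a[0]·b[0] = (-3)·(-3) = 9. Only the fibre through (0,0,·) is needed: R[0,0,:] = T[0,0,:] − Σₗ aₗ[0]bₗ[0]cₗ = [18, 18] − (-1)·(0)·[-2, 0] = [18, 18]. Then w[k] = R[0,0,k] / 9 for each k, giving w = [18, 18] / 9 = [2, 2].

w = [2, 2]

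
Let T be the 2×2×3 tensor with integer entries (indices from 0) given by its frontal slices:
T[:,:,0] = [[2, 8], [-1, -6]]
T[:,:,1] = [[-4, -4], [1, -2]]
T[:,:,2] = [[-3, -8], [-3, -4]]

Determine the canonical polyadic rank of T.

3

Lower bound: the mode-3 unfolding of T (rows indexed by k, columns by (i,j) = (0,0), (0,1), (1,0), (1,1)) is [[2, 8, -1, -6], [-4, -4, 1, -2], [-3, -8, -3, -4]].
There the 3×3 minor on rows k ∈ {0, 1, 2}, columns (i,j) ∈ {(0,0), (0,1), (1,0)} is det [[2, 8, -1], [-4, -4, 1], [-3, -8, -3]] = -100 ≠ 0, so this unfolding has rank ≥ 3; CP rank is at least every unfolding rank, so rank(T) ≥ 3. (Flattening ranks never certify an upper bound on CP rank; for that we must actually write T with 3 rank-1 terms.)
Upper bound: T is a sum of 3 rank-1 terms, T = [1, -2] (x) [1, 2] (x) [2, 0, 0] + [1, -1] (x) [1, 0] (x) [-2, -2, 1] + [2, 1] (x) [1, 2] (x) [1, -1, -2] (written with every a and b primitive with positive leading entry and the scale carried by c; CP decompositions are not unique, and this one is verified by expanding entrywise), so rank(T) ≤ 3.
These bounds meet, so rank(T) = 3.
Check entry T[0,0,1] = -4: (1)·(1)·(0) + (1)·(1)·(-2) + (2)·(1)·(-1) = -4.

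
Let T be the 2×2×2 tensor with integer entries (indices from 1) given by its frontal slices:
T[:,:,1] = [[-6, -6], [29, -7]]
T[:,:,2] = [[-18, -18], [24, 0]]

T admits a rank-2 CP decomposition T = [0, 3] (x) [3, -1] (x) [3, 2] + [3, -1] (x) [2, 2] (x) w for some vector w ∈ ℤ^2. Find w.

Subtract the known terms from T to get the rank-1 residual R = [3, -1] (x) [2, 2] (x) w, so R[i,j,k] = a[i]·b[j]·w[k]. Pick indices with nonzero a[1]·b[1] = (3)·(2) = 6. Only the fibre through (1,1,·) is needed: R[1,1,:] = T[1,1,:] − Σₗ aₗ[1]bₗ[1]cₗ = [-6, -18] − (0)·(3)·[3, 2] = [-6, -18]. Then w[k] = R[1,1,k] / 6 for each k, giving w = [-6, -18] / 6 = [-1, -3].

w = [-1, -3]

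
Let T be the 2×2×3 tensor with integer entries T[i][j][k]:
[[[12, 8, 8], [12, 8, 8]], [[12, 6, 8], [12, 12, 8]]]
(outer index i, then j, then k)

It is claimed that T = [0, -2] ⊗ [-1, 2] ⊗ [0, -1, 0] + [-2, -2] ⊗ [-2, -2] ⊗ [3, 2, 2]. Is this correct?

Reconstruct entrywise from the claimed factors. For example, T[0,1,0] = 12 and Σₗ aₗ[0]bₗ[1]cₗ[0] = (0)·(2)·(0) + (-2)·(-2)·(3) = 12; checking all 12 entries, every one matches. The claim holds.

Yes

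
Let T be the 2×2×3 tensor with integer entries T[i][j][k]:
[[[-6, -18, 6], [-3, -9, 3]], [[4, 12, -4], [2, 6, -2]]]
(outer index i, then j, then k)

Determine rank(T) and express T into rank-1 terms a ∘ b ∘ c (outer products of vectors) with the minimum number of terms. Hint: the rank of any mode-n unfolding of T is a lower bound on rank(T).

Lower bound: T ≠ 0 (e.g. T[0,0,0] = -6), so rank(T) ≥ 1.
Upper bound: if T = a ∘ b ∘ c then every fibre of T is a multiple of the corresponding factor, so read the factors off the fibres through the nonzero entry T[0,0,0] = -6.
The mode-1 fibre T[:,0,0] = [-6, 4] gives a = [3, -2] (primitive direction); the mode-2 fibre T[0,:,0] = [-6, -3] gives b = [2, 1]; then c[k] = T[0,0,k] / (a[0]·b[0]) = [-6, -18, 6] / 6 = [-1, -3, 1].
Expanding [3, -2] ∘ [2, 1] ∘ [-1, -3, 1] reproduces all 12 entries of T, so T = [3, -2] ∘ [2, 1] ∘ [-1, -3, 1] and rank(T) ≤ 1.
These bounds meet, so rank(T) = 1.

rank(T) = 1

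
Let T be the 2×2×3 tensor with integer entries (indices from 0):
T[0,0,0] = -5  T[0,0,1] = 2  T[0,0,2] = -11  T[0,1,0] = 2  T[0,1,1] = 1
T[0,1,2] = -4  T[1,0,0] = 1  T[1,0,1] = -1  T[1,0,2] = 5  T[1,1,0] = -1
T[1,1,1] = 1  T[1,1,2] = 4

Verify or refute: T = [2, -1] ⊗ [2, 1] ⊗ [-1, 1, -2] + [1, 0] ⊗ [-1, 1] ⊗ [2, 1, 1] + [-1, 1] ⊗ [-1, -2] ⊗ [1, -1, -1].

Reconstruct entry (0,0,2) from the claimed factors: Σₗ aₗ[0]bₗ[0]cₗ[2] = (2)·(2)·(-2) + (1)·(-1)·(1) + (-1)·(-1)·(-1) = -10, but T[0,0,2] = -11. The claim is false.

No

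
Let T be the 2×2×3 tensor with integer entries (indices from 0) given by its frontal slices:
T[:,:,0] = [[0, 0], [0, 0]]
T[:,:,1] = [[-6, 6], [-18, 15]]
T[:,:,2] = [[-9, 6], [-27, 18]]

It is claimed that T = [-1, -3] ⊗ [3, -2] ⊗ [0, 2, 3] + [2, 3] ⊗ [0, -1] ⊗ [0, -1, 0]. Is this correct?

Yes

Reconstruct entrywise from the claimed factors. For example, T[1,1,1] = 15 and Σₗ aₗ[1]bₗ[1]cₗ[1] = (-3)·(-2)·(2) + (3)·(-1)·(-1) = 15; checking all 12 entries, every one matches. The claim holds.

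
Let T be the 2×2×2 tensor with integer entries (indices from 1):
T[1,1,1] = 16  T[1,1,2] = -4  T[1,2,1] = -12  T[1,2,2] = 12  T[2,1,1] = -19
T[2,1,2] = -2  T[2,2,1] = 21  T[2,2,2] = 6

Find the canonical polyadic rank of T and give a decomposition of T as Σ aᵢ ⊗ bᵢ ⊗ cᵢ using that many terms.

rank(T) = 2

Lower bound: the mode-1 unfolding of T (rows indexed by i, columns by (j,k) = (1,1), (1,2), (2,1), (2,2)) is [[16, -4, -12, 12], [-19, -2, 21, 6]].
There the 2×2 minor on rows i ∈ {1, 2}, columns (j,k) ∈ {(1,1), (1,2)} is det [[16, -4], [-19, -2]] = -108 ≠ 0, so this unfolding has rank ≥ 2; CP rank is at least every unfolding rank, so rank(T) ≥ 2. (Flattening ranks never certify an upper bound on CP rank; for that we must actually write T with 2 rank-1 terms.)
Upper bound — finding two terms. Write S_k = T[:,:,k] for the frontal slices: S₁ = [[16, -12], [-19, 21]], S₂ = [[-4, 12], [-2, 6]].
If T = a₁ ⊗ b₁ ⊗ c₁ + a₂ ⊗ b₂ ⊗ c₂ then each S_k = c₁[k]·a₁b₁ᵀ + c₂[k]·a₂b₂ᵀ. S₁ and S₂ are linearly independent, so a₁b₁ᵀ and a₂b₂ᵀ must span the same plane of matrices: they are the rank-1 matrices of the form x·S₁ + y·S₂.
det(x·S₁ + y·S₂) is 108·x² + 216·xy = 108·(x + 2·y)(x), vanishing at (x:y) = (2:-1) and (0:1).
M₁ = 2·S₁ − S₂ = [[36, -36], [-36, 36]] = 36·[1, -1][1, -1]ᵀ and M₂ = S₂ = [[-4, 12], [-2, 6]] = (-2)·[2, 1][1, -3]ᵀ, so take a₁ = [1, -1], b₁ = [1, -1], a₂ = [2, 1], b₂ = [1, -3].
Each slice is an integer combination of E₁ = a₁b₁ᵀ and E₂ = a₂b₂ᵀ: S₁ = 18·E₁ − E₂, S₂ = −2·E₂; reading off coefficients, c₁ = [18, 0] and c₂ = [-1, -2].
Hence T = [1, -1] ⊗ [1, -1] ⊗ [18, 0] + [2, 1] ⊗ [1, -3] ⊗ [-1, -2], so rank(T) ≤ 2.
These bounds meet, so rank(T) = 2.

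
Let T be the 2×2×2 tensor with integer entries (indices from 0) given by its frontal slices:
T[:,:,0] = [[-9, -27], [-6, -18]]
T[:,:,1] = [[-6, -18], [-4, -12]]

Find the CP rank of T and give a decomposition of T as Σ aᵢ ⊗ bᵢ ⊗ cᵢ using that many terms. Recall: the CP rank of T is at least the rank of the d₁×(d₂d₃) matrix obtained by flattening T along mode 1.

rank(T) = 1

Lower bound: T ≠ 0 (e.g. T[0,0,0] = -9), so rank(T) ≥ 1.
Upper bound: if T = a ⊗ b ⊗ c then every fibre of T is a multiple of the corresponding factor, so read the factors off the fibres through the nonzero entry T[0,0,0] = -9.
The mode-1 fibre T[:,0,0] = [-9, -6] gives a = (3, 2) (primitive direction); the mode-2 fibre T[0,:,0] = [-9, -27] gives b = (1, 3); then c[k] = T[0,0,k] / (a[0]·b[0]) = [-9, -6] / 3 = (-3, -2).
Expanding (3, 2) ⊗ (1, 3) ⊗ (-3, -2) reproduces all 8 entries of T, so T = (3, 2) ⊗ (1, 3) ⊗ (-3, -2) and rank(T) ≤ 1.
These bounds meet, so rank(T) = 1.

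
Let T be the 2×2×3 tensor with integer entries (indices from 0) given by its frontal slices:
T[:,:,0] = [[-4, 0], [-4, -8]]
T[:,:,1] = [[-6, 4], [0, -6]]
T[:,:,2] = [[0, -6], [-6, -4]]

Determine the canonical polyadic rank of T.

Lower bound: the mode-3 unfolding of T (rows indexed by k, columns by (i,j) = (0,0), (0,1), (1,0), (1,1)) is [[-4, 0, -4, -8], [-6, 4, 0, -6], [0, -6, -6, -4]].
There the 3×3 minor on rows k ∈ {0, 1, 2}, columns (i,j) ∈ {(0,0), (0,1), (1,0)} is det [[-4, 0, -4], [-6, 4, 0], [0, -6, -6]] = -48 ≠ 0, so this unfolding has rank ≥ 3; CP rank is at least every unfolding rank, so rank(T) ≥ 3. (This is only a lower bound: in general the CP rank may exceed every unfolding rank, so we still need to exhibit 3 rank-1 terms summing to T.)
Upper bound: T is a sum of 3 rank-1 terms, T = [1, -1] ⊗ [0, 1] ⊗ [4, 2, 2] + [1, 1] ⊗ [1, 1] ⊗ [-4, -2, -4] + [2, -1] ⊗ [1, -1] ⊗ [0, -2, 2] (written with every a and b primitive with positive leading entry and the scale carried by c; CP decompositions are not unique, and this one is verified by expanding entrywise), so rank(T) ≤ 3.
These bounds meet, so rank(T) = 3.
Check entry T[1,0,1] = 0: (-1)·(0)·(2) + (1)·(1)·(-2) + (-1)·(1)·(-2) = 0.

3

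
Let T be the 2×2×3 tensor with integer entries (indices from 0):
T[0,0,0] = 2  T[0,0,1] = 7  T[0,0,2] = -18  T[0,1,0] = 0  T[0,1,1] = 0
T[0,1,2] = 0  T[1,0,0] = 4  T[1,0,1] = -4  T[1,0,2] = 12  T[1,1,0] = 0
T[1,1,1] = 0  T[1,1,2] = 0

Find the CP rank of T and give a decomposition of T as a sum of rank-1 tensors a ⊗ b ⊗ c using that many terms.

rank(T) = 2

Lower bound: in the mode-3 unfolding of T (rows indexed by k, columns by (i,j)) the 2×2 minor on rows k ∈ {0, 1}, columns (i,j) ∈ {(0,0), (1,0)} is det [[2, 4], [7, -4]] = -36 ≠ 0, so that unfolding has rank ≥ 2 and hence rank(T) ≥ 2 (CP rank is at least every unfolding rank, though it can be larger).
Upper bound: T[:,j,:] = b[j]·M for every slice, with b = [1, 0] and M = [[2, 7, -18], [4, -4, 12]] (rows i, columns k).
Splitting M by its rows (i = 0, 1), M = [1, 0][2, 7, -18]ᵀ + [0, 1][4, -4, 12]ᵀ.
Hence T = [1, 0] ⊗ [1, 0] ⊗ [2, 7, -18] + [0, 1] ⊗ [1, 0] ⊗ [4, -4, 12], so rank(T) ≤ 2.
These bounds meet, so rank(T) = 2.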